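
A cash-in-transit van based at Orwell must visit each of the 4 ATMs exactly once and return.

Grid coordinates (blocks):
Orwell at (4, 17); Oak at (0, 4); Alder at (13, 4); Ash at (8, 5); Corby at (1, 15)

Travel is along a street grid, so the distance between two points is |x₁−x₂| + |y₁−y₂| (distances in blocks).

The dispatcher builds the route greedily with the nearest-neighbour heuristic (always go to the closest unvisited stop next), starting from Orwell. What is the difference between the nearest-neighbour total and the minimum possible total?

From Orwell: Corby=5, Ash=16, Oak=17, Alder=22 → choose Corby (5).
From Corby: Oak=12, Ash=17, Alder=23 → choose Oak (12).
From Oak: Ash=9, Alder=13 → choose Ash (9).
From Ash: Alder=6 → choose Alder (6).
NN route Orwell → Corby → Oak → Ash → Alder → Orwell costs 54.
Optimal: Orwell → Ash → Alder → Oak → Corby → Orwell costs 52 (by enumerating all 12 distinct tours).
Excess = 54 − 52 = 2.

The nearest-neighbour route is 2 blocks longer than optimal.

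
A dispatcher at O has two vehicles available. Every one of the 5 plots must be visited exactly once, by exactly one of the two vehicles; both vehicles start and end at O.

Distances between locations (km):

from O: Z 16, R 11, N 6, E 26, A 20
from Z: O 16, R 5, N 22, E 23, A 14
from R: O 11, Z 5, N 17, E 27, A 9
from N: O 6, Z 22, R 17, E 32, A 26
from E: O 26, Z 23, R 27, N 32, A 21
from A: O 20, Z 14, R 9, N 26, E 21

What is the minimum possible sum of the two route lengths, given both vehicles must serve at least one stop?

Try each way of splitting the stops between the two vehicles (each non-empty) and, for each split, find the best tour for each vehicle:
  {Z} + {R, N, E, A}: 32 + 79 = 111
  {R} + {Z, N, E, A}: 22 + 89 = 111
  {Z, R} + {N, E, A}: 32 + 79 = 111
  {N} + {Z, R, E, A}: 12 + 77 = 89
  {Z, N} + {R, E, A}: 44 + 67 = 111
  {R, N} + {Z, E, A}: 34 + 77 = 111
  … (15 splits in total)
Best: vehicle 1 O → N → O = 12; vehicle 2 O → Z → R → A → E → O = 77; combined 89.

89 km — the smallest possible combined total.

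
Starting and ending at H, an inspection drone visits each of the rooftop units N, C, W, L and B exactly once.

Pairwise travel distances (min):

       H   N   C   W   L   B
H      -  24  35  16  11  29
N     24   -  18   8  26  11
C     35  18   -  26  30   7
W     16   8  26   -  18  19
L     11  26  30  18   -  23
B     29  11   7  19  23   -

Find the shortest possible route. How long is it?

There are 60 distinct closed tours to check (reversals are equivalent).
H-N-C-W-L-B-H: 24+18+26+18+23+29 = 138
H-N-C-W-B-L-H: 24+18+26+19+23+11 = 121
H-N-C-L-W-B-H: 24+18+30+18+19+29 = 138
H-N-C-L-B-W-H: 24+18+30+23+19+16 = 130
H-N-C-B-W-L-H: 24+18+7+19+18+11 = 97
H-N-C-B-L-W-H: 24+18+7+23+18+16 = 106
H-N-W-C-L-B-H: 24+8+26+30+23+29 = 140
H-N-W-C-B-L-H: 24+8+26+7+23+11 = 99
H-N-W-L-C-B-H: 24+8+18+30+7+29 = 116
H-N-W-L-B-C-H: 24+8+18+23+7+35 = 115
H-N-W-B-C-L-H: 24+8+19+7+30+11 = 99
H-N-W-B-L-C-H: 24+8+19+23+30+35 = 139
H-N-L-C-W-B-H: 24+26+30+26+19+29 = 154
H-N-L-C-B-W-H: 24+26+30+7+19+16 = 122
… (46 more)
H-W-N-C-B-L-H: 16+8+18+7+23+11 = 83  ← best
The minimum is 83.
One optimal route: H → W → N → C → B → L → H (or its reverse).

83 min — the shortest possible round trip.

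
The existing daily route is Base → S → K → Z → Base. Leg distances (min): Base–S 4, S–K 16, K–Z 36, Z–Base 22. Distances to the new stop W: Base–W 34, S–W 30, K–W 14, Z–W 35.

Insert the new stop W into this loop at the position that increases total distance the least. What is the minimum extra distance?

Minimum extra distance: 13 min, inserting W between K and Z.

Insertion cost between consecutive stops i–j is d(i,W) + d(W,j) − d(i,j):
  between Base and S: 34 + 30 − 4 = 60
  between S and K: 30 + 14 − 16 = 28
  between K and Z: 14 + 35 − 36 = 13
  between Z and Base: 35 + 34 − 22 = 47
Cheapest insertion is between K and Z, adding 13.
New total = 78 + 13 = 91.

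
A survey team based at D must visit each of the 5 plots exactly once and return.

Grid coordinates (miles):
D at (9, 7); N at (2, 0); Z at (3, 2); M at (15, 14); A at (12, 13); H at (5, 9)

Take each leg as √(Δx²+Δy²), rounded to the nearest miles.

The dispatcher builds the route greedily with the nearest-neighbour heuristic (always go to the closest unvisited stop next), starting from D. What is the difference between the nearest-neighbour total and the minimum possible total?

From D: H=4, A=7, Z=8, M=9, N=10 → choose H (4).
From H: Z=7, A=8, N=9, M=11 → choose Z (7).
From Z: N=2, A=14, M=17 → choose N (2).
From N: A=16, M=19 → choose A (16).
From A: M=3 → choose M (3).
NN route D → H → Z → N → A → M → D costs 41.
Optimal: D → N → Z → H → A → M → D costs 39 (by enumerating all 60 distinct tours).
Excess = 41 − 39 = 2.

The nearest-neighbour route is 2 miles longer than optimal.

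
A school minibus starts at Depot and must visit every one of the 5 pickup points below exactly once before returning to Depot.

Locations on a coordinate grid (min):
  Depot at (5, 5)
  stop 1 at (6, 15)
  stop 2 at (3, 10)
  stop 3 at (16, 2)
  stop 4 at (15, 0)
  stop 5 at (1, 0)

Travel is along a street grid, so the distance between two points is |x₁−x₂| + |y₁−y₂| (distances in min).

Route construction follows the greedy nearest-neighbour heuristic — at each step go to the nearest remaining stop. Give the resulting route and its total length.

From Depot: distances to unvisited — stop 2=7, stop 5=9, stop 1=11, stop 3=14, stop 4=15. Nearest is stop 2 (7).
From stop 2: distances to unvisited — stop 1=8, stop 5=12, stop 3=21, stop 4=22. Nearest is stop 1 (8).
From stop 1: distances to unvisited — stop 5=20, stop 3=23, stop 4=24. Nearest is stop 5 (20).
From stop 5: distances to unvisited — stop 4=14, stop 3=17. Nearest is stop 4 (14).
From stop 4: distances to unvisited — stop 3=3. Nearest is stop 3 (3).
Return stop 3→Depot: 14.
Total = 7 + 8 + 20 + 14 + 3 + 14 = 66.

66 min along Depot → stop 2 → stop 1 → stop 5 → stop 4 → stop 3 → Depot.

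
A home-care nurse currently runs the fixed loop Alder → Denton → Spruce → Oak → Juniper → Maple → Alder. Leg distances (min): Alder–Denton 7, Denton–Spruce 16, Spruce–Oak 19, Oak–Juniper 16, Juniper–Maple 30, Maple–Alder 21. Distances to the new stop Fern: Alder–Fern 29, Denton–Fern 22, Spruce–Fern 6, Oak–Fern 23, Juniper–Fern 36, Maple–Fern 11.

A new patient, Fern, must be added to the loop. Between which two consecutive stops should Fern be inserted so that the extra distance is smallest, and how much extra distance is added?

Adding 10 min by placing Fern on the Spruce–Oak leg.

Insertion cost between consecutive stops i–j is d(i,Fern) + d(Fern,j) − d(i,j):
  between Alder and Denton: 29 + 22 − 7 = 44
  between Denton and Spruce: 22 + 6 − 16 = 12
  between Spruce and Oak: 6 + 23 − 19 = 10
  between Oak and Juniper: 23 + 36 − 16 = 43
  between Juniper and Maple: 36 + 11 − 30 = 17
  between Maple and Alder: 11 + 29 − 21 = 19
Cheapest insertion is between Spruce and Oak, adding 10.
New total = 109 + 10 = 119.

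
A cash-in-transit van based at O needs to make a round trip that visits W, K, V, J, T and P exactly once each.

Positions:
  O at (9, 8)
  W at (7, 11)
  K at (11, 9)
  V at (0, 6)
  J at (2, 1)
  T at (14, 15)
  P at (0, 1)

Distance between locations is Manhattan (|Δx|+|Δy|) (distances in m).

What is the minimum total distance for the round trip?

Minimum total distance: 56 m.

With 6 stops there are 6!/2 = 360 distinct round trips (a route and its reverse cost the same).
O→W→K→V→J→T→P→O: 5+6+14+7+26+28+16 = 102
O→W→K→V→J→P→T→O: 5+6+14+7+2+28+12 = 74
O→W→K→V→T→J→P→O: 5+6+14+23+26+2+16 = 92
O→W→K→V→T→P→J→O: 5+6+14+23+28+2+14 = 92
O→W→K→V→P→J→T→O: 5+6+14+5+2+26+12 = 70
O→W→K→V→P→T→J→O: 5+6+14+5+28+26+14 = 98
O→W→K→J→V→T→P→O: 5+6+17+7+23+28+16 = 102
O→W→K→J→V→P→T→O: 5+6+17+7+5+28+12 = 80
… (352 more)
O→K→T→W→V→P→J→O: 3+9+11+12+5+2+14 = 56  ← best
The minimum is 56.
One optimal route: O → K → T → W → V → P → J → O (or its reverse).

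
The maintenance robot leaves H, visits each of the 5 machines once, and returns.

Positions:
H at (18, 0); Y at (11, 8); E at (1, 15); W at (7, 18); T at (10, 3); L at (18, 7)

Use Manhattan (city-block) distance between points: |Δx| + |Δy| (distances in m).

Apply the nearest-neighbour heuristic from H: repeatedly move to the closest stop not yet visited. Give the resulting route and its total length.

From H: distances to unvisited — L=7, T=11, Y=15, W=29, E=32. Nearest is L (7).
From L: distances to unvisited — Y=8, T=12, W=22, E=25. Nearest is Y (8).
From Y: distances to unvisited — T=6, W=14, E=17. Nearest is T (6).
From T: distances to unvisited — W=18, E=21. Nearest is W (18).
From W: distances to unvisited — E=9. Nearest is E (9).
Return E→H: 32.
Total = 7 + 8 + 6 + 18 + 9 + 32 = 80.

Total distance 80 m via the nearest-neighbour route H → L → Y → T → W → E → H.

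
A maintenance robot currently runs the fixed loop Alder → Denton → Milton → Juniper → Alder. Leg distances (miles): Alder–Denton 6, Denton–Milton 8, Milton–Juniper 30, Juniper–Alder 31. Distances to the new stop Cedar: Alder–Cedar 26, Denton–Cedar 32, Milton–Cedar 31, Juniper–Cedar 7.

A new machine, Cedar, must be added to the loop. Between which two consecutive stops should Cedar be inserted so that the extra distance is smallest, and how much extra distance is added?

Adding 2 miles by placing Cedar on the Juniper–Alder leg.

Insertion cost between consecutive stops i–j is d(i,Cedar) + d(Cedar,j) − d(i,j):
  between Alder and Denton: 26 + 32 − 6 = 52
  between Denton and Milton: 32 + 31 − 8 = 55
  between Milton and Juniper: 31 + 7 − 30 = 8
  between Juniper and Alder: 7 + 26 − 31 = 2
Cheapest insertion is between Juniper and Alder, adding 2.
New total = 75 + 2 = 77.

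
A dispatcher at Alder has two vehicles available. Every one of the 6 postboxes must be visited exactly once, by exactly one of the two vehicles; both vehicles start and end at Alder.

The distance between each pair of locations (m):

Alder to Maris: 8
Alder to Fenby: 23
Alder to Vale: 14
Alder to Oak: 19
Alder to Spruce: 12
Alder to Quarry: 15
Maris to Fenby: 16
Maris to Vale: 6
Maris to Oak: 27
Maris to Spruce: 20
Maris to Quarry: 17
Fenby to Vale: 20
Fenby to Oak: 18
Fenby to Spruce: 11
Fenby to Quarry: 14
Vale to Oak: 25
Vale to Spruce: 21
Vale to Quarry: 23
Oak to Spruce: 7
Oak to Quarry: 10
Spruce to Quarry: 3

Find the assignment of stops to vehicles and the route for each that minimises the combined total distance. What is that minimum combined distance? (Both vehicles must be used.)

93 m — the smallest possible combined total.

Try each way of splitting the stops between the two vehicles (each non-empty) and, for each split, find the best tour for each vehicle:
  {Maris} + {Fenby, Vale, Oak, Spruce, Quarry}: 16 + 77 = 93
  {Fenby} + {Maris, Vale, Oak, Spruce, Quarry}: 46 + 64 = 110
  {Maris, Fenby} + {Vale, Oak, Spruce, Quarry}: 47 + 64 = 111
  {Vale} + {Maris, Fenby, Oak, Spruce, Quarry}: 28 + 67 = 95
  {Maris, Vale} + {Fenby, Oak, Spruce, Quarry}: 28 + 66 = 94
  {Fenby, Vale} + {Maris, Oak, Spruce, Quarry}: 57 + 54 = 111
  … (31 splits in total)
Best: vehicle 1 Alder → Maris → Alder = 16; vehicle 2 Alder → Vale → Fenby → Oak → Spruce → Quarry → Alder = 77; combined 93.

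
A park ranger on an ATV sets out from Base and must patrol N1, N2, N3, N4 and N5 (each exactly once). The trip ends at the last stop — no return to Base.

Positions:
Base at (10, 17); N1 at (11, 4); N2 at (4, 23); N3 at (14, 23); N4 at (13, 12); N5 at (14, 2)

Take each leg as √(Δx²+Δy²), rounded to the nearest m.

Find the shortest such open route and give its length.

41 m — the minimum one-way total.

There are 5! = 120 possible orderings.
Base → N1 → N2 → N3 → N4 → N5: 13+20+10+11+10 = 64
Base → N1 → N2 → N3 → N5 → N4: 13+20+10+21+10 = 74
Base → N1 → N2 → N4 → N3 → N5: 13+20+14+11+21 = 79
Base → N1 → N2 → N4 → N5 → N3: 13+20+14+10+21 = 78
Base → N1 → N2 → N5 → N3 → N4: 13+20+23+21+11 = 88
Base → N1 → N2 → N5 → N4 → N3: 13+20+23+10+11 = 77
Base → N1 → N3 → N2 → N4 → N5: 13+19+10+14+10 = 66
Base → N1 → N3 → N2 → N5 → N4: 13+19+10+23+10 = 75
Base → N1 → N3 → N4 → N2 → N5: 13+19+11+14+23 = 80
Base → N1 → N3 → N4 → N5 → N2: 13+19+11+10+23 = 76
Base → N1 → N3 → N5 → N2 → N4: 13+19+21+23+14 = 90
Base → N1 → N3 → N5 → N4 → N2: 13+19+21+10+14 = 77
Base → N1 → N4 → N2 → N3 → N5: 13+8+14+10+21 = 66
Base → N1 → N4 → N2 → N5 → N3: 13+8+14+23+21 = 79
… (106 more)
Base → N2 → N3 → N4 → N1 → N5: 8+10+11+8+4 = 41  ← best
The minimum is 41.
One shortest path: Base → N2 → N3 → N4 → N1 → N5.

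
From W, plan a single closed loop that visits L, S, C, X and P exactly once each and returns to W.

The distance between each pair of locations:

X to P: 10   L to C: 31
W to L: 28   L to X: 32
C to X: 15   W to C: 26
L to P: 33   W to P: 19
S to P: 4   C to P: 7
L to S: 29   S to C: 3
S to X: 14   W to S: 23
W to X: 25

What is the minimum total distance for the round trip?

Shortest round trip = 101.

There are 60 distinct closed tours to check (reversals are equivalent).
W - L - S - C - X - P - W: 28+29+3+15+10+19 = 104
W - L - S - C - P - X - W: 28+29+3+7+10+25 = 102
W - L - S - X - C - P - W: 28+29+14+15+7+19 = 112
W - L - S - X - P - C - W: 28+29+14+10+7+26 = 114
W - L - S - P - C - X - W: 28+29+4+7+15+25 = 108
W - L - S - P - X - C - W: 28+29+4+10+15+26 = 112
W - L - C - S - X - P - W: 28+31+3+14+10+19 = 105
W - L - C - S - P - X - W: 28+31+3+4+10+25 = 101
W - L - C - X - S - P - W: 28+31+15+14+4+19 = 111
W - L - C - X - P - S - W: 28+31+15+10+4+23 = 111
W - L - C - P - S - X - W: 28+31+7+4+14+25 = 109
W - L - C - P - X - S - W: 28+31+7+10+14+23 = 113
W - L - X - S - C - P - W: 28+32+14+3+7+19 = 103
W - L - X - S - P - C - W: 28+32+14+4+7+26 = 111
… (46 more)
The minimum is 101.
One optimal route: W → L → C → S → P → X → W (or its reverse).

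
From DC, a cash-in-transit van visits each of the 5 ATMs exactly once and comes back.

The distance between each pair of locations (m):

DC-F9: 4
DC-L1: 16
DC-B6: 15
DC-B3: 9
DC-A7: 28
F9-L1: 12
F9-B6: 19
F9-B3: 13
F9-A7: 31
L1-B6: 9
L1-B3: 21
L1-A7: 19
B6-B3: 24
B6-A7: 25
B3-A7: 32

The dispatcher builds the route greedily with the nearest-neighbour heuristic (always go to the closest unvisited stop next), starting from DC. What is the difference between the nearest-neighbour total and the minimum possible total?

18 m longer than the optimal tour.

DC: F9=4, B3=9, B6=15, L1=16, A7=28 ⇒ F9
F9: L1=12, B3=13, B6=19, A7=31 ⇒ L1
L1: B6=9, A7=19, B3=21 ⇒ B6
B6: B3=24, A7=25 ⇒ B3
B3: A7=32 ⇒ A7
NN route DC → F9 → L1 → B6 → B3 → A7 → DC costs 109.
Optimal: DC → F9 → L1 → B6 → A7 → B3 → DC costs 91 (by enumerating all 60 distinct tours).
Excess = 109 − 91 = 18.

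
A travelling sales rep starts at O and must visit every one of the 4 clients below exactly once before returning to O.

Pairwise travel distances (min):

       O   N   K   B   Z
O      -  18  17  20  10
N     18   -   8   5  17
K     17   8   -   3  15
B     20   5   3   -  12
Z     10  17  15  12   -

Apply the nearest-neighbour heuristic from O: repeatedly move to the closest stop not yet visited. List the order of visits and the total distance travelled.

51 min along O → Z → B → K → N → O.

O → [Z:10 / K:17 / N:18 / B:20] → Z (10)
Z → [B:12 / K:15 / N:17] → B (12)
B → [K:3 / N:5] → K (3)
K → [N:8] → N (8)
Return N→O: 18.
Total = 10 + 12 + 3 + 8 + 18 = 51.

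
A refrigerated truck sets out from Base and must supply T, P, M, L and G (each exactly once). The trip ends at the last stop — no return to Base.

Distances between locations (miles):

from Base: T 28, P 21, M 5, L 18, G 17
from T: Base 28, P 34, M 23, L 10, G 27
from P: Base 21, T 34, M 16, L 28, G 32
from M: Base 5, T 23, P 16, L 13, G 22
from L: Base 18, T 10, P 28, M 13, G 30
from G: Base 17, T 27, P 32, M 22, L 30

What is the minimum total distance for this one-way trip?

There are 5! = 120 possible orderings.
Base→T→P→M→L→G: 28+34+16+13+30 = 121
Base→T→P→M→G→L: 28+34+16+22+30 = 130
Base→T→P→L→M→G: 28+34+28+13+22 = 125
Base→T→P→L→G→M: 28+34+28+30+22 = 142
Base→T→P→G→M→L: 28+34+32+22+13 = 129
Base→T→P→G→L→M: 28+34+32+30+13 = 137
Base→T→M→P→L→G: 28+23+16+28+30 = 125
Base→T→M→P→G→L: 28+23+16+32+30 = 129
Base→T→M→L→P→G: 28+23+13+28+32 = 124
Base→T→M→L→G→P: 28+23+13+30+32 = 126
Base→T→M→G→P→L: 28+23+22+32+28 = 133
Base→T→M→G→L→P: 28+23+22+30+28 = 131
Base→T→L→P→M→G: 28+10+28+16+22 = 104
Base→T→L→P→G→M: 28+10+28+32+22 = 120
… (106 more)
Base→G→T→L→M→P: 17+27+10+13+16 = 83  ← best
The minimum is 83.
One shortest path: Base → G → T → L → M → P.

83 miles — the minimum one-way total.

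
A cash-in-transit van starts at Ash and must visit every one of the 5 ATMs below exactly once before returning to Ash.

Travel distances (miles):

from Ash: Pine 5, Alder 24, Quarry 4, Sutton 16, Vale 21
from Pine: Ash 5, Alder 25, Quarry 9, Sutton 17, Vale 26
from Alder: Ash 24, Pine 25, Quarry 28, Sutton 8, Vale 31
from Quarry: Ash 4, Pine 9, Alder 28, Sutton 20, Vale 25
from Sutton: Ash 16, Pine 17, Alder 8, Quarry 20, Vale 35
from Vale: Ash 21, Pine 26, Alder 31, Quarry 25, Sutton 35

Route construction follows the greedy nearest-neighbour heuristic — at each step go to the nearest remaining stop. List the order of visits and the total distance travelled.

Ash → [Quarry:4 / Pine:5 / Sutton:16 / Vale:21 / Alder:24] → Quarry (4)
Quarry → [Pine:9 / Sutton:20 / Vale:25 / Alder:28] → Pine (9)
Pine → [Sutton:17 / Alder:25 / Vale:26] → Sutton (17)
Sutton → [Alder:8 / Vale:35] → Alder (8)
Alder → [Vale:31] → Vale (31)
Return Vale→Ash: 21.
Total = 4 + 9 + 17 + 8 + 31 + 21 = 90.

90 miles along Ash → Quarry → Pine → Sutton → Alder → Vale → Ash.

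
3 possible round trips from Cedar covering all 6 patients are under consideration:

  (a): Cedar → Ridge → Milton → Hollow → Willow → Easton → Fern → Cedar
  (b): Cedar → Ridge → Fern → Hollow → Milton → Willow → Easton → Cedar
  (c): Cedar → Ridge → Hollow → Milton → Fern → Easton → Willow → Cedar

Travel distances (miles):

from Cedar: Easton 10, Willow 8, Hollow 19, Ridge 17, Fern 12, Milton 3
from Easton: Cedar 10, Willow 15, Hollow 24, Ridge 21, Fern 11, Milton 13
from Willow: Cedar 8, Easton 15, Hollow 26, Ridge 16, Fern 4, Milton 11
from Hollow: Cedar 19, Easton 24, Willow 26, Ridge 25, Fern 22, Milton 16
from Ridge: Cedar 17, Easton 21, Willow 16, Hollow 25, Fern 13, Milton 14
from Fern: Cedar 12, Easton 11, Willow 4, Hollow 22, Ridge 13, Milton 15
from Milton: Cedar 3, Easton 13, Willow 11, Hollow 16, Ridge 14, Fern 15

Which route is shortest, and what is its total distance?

Shortest is (b), total 104 miles.

(a): 17 + 14 + 16 + 26 + 15 + 11 + 12 = 111
(b): 17 + 13 + 22 + 16 + 11 + 15 + 10 = 104
(c): 17 + 25 + 16 + 15 + 11 + 15 + 8 = 107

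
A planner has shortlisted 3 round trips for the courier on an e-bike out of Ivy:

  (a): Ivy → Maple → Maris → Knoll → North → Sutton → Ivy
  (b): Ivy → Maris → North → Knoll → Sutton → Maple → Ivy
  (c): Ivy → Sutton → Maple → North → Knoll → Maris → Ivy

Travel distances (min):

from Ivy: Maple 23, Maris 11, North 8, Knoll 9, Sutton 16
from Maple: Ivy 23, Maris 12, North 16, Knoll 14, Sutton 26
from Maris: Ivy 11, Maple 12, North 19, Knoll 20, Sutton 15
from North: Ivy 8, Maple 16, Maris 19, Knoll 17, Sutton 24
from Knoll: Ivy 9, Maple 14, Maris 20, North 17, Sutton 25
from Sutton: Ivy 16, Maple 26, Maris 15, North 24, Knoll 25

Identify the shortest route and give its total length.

(a): 23 + 12 + 20 + 17 + 24 + 16 = 112
(b): 11 + 19 + 17 + 25 + 26 + 23 = 121
(c): 16 + 26 + 16 + 17 + 20 + 11 = 106

106 min — (c) is the shortest.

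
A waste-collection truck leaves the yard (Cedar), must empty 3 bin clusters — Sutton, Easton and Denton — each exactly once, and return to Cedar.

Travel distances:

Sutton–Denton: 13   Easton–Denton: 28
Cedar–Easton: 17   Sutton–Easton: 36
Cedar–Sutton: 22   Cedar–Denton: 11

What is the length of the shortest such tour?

Shortest round trip = 77.

With 3 stops there are 3!/2 = 3 distinct round trips (a route and its reverse cost the same).
Cedar - Sutton - Easton - Denton - Cedar: 22+36+28+11 = 97
Cedar - Sutton - Denton - Easton - Cedar: 22+13+28+17 = 80
Cedar - Easton - Sutton - Denton - Cedar: 17+36+13+11 = 77
The minimum is 77.
One optimal route: Cedar → Easton → Sutton → Denton → Cedar (or its reverse).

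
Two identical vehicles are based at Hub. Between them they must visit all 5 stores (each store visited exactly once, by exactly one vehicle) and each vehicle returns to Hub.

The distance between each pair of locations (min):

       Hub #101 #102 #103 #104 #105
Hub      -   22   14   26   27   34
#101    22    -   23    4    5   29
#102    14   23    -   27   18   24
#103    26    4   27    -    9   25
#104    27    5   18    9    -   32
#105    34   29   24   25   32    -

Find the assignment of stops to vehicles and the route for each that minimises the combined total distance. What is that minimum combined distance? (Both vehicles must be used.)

Minimum combined distance: 123 min.

There are 2^4 − 1 = 15 ways to divide the 5 stops into two non-empty groups. For each, the best each vehicle can do is its own shortest tour through its group:
  {#101} + {#102, #103, #104, #105}: 44 + 99 = 143
  {#102} + {#101, #103, #104, #105}: 28 + 95 = 123
  {#101, #102} + {#103, #104, #105}: 59 + 95 = 154
  {#103} + {#101, #102, #104, #105}: 52 + 97 = 149
  {#101, #103} + {#102, #104, #105}: 52 + 97 = 149
  {#102, #103} + {#101, #104, #105}: 67 + 93 = 160
  … (15 splits in total)
Best: vehicle 1 Hub → #102 → Hub = 28; vehicle 2 Hub → #101 → #104 → #103 → #105 → Hub = 95; combined 123.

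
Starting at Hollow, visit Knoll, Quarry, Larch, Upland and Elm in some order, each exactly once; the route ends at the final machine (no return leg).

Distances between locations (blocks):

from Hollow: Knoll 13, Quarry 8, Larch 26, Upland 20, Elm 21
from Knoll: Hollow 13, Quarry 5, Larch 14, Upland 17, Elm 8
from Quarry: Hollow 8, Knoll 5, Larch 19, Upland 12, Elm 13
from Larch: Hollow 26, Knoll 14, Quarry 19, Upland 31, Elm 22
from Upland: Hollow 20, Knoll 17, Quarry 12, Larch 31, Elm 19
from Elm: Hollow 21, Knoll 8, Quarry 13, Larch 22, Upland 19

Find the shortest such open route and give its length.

There are 5! = 120 possible orderings.
Hollow - Knoll - Quarry - Larch - Upland - Elm: 13+5+19+31+19 = 87
Hollow - Knoll - Quarry - Larch - Elm - Upland: 13+5+19+22+19 = 78
Hollow - Knoll - Quarry - Upland - Larch - Elm: 13+5+12+31+22 = 83
Hollow - Knoll - Quarry - Upland - Elm - Larch: 13+5+12+19+22 = 71
Hollow - Knoll - Quarry - Elm - Larch - Upland: 13+5+13+22+31 = 84
Hollow - Knoll - Quarry - Elm - Upland - Larch: 13+5+13+19+31 = 81
Hollow - Knoll - Larch - Quarry - Upland - Elm: 13+14+19+12+19 = 77
Hollow - Knoll - Larch - Quarry - Elm - Upland: 13+14+19+13+19 = 78
Hollow - Knoll - Larch - Upland - Quarry - Elm: 13+14+31+12+13 = 83
Hollow - Knoll - Larch - Upland - Elm - Quarry: 13+14+31+19+13 = 90
Hollow - Knoll - Larch - Elm - Quarry - Upland: 13+14+22+13+12 = 74
Hollow - Knoll - Larch - Elm - Upland - Quarry: 13+14+22+19+12 = 80
Hollow - Knoll - Upland - Quarry - Larch - Elm: 13+17+12+19+22 = 83
Hollow - Knoll - Upland - Quarry - Elm - Larch: 13+17+12+13+22 = 77
… (106 more)
Hollow - Quarry - Upland - Elm - Knoll - Larch: 8+12+19+8+14 = 61  ← best
The minimum is 61.
One shortest path: Hollow → Quarry → Upland → Elm → Knoll → Larch.

Minimum one-way distance = 61 blocks.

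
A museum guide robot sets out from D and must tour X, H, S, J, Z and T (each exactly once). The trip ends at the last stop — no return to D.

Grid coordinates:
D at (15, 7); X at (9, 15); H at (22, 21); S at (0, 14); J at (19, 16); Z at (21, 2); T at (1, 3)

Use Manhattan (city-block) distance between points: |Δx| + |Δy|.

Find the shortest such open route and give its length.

Shortest open route: 72.

There are 6! = 720 possible orderings.
D - X - H - S - J - Z - T: 14+19+29+21+16+21 = 120
D - X - H - S - J - T - Z: 14+19+29+21+31+21 = 135
D - X - H - S - Z - J - T: 14+19+29+33+16+31 = 142
D - X - H - S - Z - T - J: 14+19+29+33+21+31 = 147
D - X - H - S - T - J - Z: 14+19+29+12+31+16 = 121
D - X - H - S - T - Z - J: 14+19+29+12+21+16 = 111
D - X - H - J - S - Z - T: 14+19+8+21+33+21 = 116
D - X - H - J - S - T - Z: 14+19+8+21+12+21 = 95
… (712 more)
D - Z - H - J - X - S - T: 11+20+8+11+10+12 = 72  ← best
The minimum is 72.
One shortest path: D → Z → H → J → X → S → T.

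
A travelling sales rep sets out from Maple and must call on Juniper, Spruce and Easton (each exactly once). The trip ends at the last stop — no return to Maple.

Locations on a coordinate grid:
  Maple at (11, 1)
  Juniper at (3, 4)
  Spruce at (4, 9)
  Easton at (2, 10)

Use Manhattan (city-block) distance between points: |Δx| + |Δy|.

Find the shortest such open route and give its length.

Minimum one-way distance = 20.

There are 3! = 6 possible orderings.
Maple - Juniper - Spruce - Easton: 11+6+3 = 20
Maple - Juniper - Easton - Spruce: 11+7+3 = 21
Maple - Spruce - Juniper - Easton: 15+6+7 = 28
Maple - Spruce - Easton - Juniper: 15+3+7 = 25
Maple - Easton - Juniper - Spruce: 18+7+6 = 31
Maple - Easton - Spruce - Juniper: 18+3+6 = 27
The minimum is 20.
One shortest path: Maple → Juniper → Spruce → Easton.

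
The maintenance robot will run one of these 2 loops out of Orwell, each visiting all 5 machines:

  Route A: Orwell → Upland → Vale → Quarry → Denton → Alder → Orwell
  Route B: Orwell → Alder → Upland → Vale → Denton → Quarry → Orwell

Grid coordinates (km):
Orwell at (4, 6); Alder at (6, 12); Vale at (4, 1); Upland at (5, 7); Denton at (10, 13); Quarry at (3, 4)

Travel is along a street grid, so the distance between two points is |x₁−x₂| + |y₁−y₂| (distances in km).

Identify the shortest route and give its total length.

Route A: 2 + 7 + 4 + 16 + 5 + 8 = 42
Route B: 8 + 6 + 7 + 18 + 16 + 3 = 58

42 km — Route A is the shortest.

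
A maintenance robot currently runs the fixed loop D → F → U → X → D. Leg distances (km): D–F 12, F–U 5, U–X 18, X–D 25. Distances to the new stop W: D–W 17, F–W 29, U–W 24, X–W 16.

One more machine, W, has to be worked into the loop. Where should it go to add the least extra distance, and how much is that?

Minimum extra distance: 8 km, inserting W between X and D.

Insertion cost between consecutive stops i–j is d(i,W) + d(W,j) − d(i,j):
  between D and F: 17 + 29 − 12 = 34
  between F and U: 29 + 24 − 5 = 48
  between U and X: 24 + 16 − 18 = 22
  between X and D: 16 + 17 − 25 = 8
Cheapest insertion is between X and D, adding 8.
New total = 60 + 8 = 68.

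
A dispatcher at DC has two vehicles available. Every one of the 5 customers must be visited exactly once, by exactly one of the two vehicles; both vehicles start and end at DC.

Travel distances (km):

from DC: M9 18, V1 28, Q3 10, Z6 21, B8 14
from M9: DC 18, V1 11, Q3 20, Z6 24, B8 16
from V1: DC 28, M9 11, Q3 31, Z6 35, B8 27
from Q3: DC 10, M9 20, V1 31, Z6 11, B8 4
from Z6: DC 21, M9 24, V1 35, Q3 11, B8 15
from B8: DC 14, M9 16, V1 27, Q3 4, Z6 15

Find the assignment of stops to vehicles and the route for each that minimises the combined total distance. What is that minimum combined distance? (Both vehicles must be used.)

Minimum combined distance: 107 km.

Check every non-empty split of the stops between the two vehicles; for each half take its own optimal tour:
  {M9} + {V1, Q3, Z6, B8}: 36 + 91 = 127
  {V1} + {M9, Q3, Z6, B8}: 56 + 70 = 126
  {M9, V1} + {Q3, Z6, B8}: 57 + 50 = 107
  {Q3} + {M9, V1, Z6, B8}: 20 + 91 = 111
  {M9, Q3} + {V1, Z6, B8}: 48 + 91 = 139
  {V1, Q3} + {M9, Z6, B8}: 69 + 70 = 139
  … (15 splits in total)
Best: vehicle 1 DC → M9 → V1 → DC = 57; vehicle 2 DC → Q3 → Z6 → B8 → DC = 50; combined 107.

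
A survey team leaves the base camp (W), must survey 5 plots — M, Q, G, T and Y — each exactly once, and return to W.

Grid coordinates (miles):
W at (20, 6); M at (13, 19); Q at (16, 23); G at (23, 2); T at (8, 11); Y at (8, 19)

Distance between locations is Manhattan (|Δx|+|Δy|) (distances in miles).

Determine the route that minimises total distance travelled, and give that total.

With 5 stops there are 5!/2 = 60 distinct round trips (a route and its reverse cost the same).
W→M→Q→G→T→Y→W: 20+7+28+24+8+25 = 112
W→M→Q→G→Y→T→W: 20+7+28+32+8+17 = 112
W→M→Q→T→G→Y→W: 20+7+20+24+32+25 = 128
W→M→Q→T→Y→G→W: 20+7+20+8+32+7 = 94
W→M→Q→Y→G→T→W: 20+7+12+32+24+17 = 112
W→M→Q→Y→T→G→W: 20+7+12+8+24+7 = 78
W→M→G→Q→T→Y→W: 20+27+28+20+8+25 = 128
W→M→G→Q→Y→T→W: 20+27+28+12+8+17 = 112
W→M→G→T→Q→Y→W: 20+27+24+20+12+25 = 128
W→M→G→T→Y→Q→W: 20+27+24+8+12+21 = 112
W→M→G→Y→Q→T→W: 20+27+32+12+20+17 = 128
W→M→G→Y→T→Q→W: 20+27+32+8+20+21 = 128
W→M→T→Q→G→Y→W: 20+13+20+28+32+25 = 138
W→M→T→Q→Y→G→W: 20+13+20+12+32+7 = 104
… (46 more)
W→Q→M→Y→T→G→W: 21+7+5+8+24+7 = 72  ← best
The minimum is 72.
One optimal route: W → Q → M → Y → T → G → W (or its reverse).

Minimum total distance: 72 miles.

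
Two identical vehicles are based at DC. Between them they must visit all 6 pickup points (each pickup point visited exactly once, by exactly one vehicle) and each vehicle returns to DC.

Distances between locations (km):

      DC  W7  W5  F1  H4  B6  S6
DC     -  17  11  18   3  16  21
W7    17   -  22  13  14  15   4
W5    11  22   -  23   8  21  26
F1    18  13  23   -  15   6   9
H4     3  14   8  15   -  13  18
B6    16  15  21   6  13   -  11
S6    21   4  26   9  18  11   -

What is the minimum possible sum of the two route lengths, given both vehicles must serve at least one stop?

Try each way of splitting the stops between the two vehicles (each non-empty) and, for each split, find the best tour for each vehicle:
  {W7} + {W5, F1, H4, B6, S6}: 34 + 68 = 102
  {W5} + {W7, F1, H4, B6, S6}: 22 + 52 = 74
  {W7, W5} + {F1, H4, B6, S6}: 50 + 52 = 102
  {F1} + {W7, W5, H4, B6, S6}: 36 + 64 = 100
  {W7, F1} + {W5, H4, B6, S6}: 48 + 64 = 112
  {W5, F1} + {W7, H4, B6, S6}: 52 + 48 = 100
  … (31 splits in total)
Best: vehicle 1 DC → W5 → DC = 22; vehicle 2 DC → W7 → S6 → F1 → B6 → H4 → DC = 52; combined 74.

74 km — the smallest possible combined total.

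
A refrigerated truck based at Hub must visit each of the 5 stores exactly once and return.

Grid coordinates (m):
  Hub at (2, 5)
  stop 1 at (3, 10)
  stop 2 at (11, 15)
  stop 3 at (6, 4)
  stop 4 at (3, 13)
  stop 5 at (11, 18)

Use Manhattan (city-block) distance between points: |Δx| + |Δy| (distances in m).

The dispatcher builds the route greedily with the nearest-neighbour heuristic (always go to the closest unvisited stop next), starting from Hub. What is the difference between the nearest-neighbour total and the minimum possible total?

The nearest-neighbour route is 6 m longer than optimal.

Hub: stop 3=5, stop 1=6, stop 4=9, stop 2=19, stop 5=22 ⇒ stop 3
stop 3: stop 1=9, stop 4=12, stop 2=16, stop 5=19 ⇒ stop 1
stop 1: stop 4=3, stop 2=13, stop 5=16 ⇒ stop 4
stop 4: stop 2=10, stop 5=13 ⇒ stop 2
stop 2: stop 5=3 ⇒ stop 5
NN route Hub → stop 3 → stop 1 → stop 4 → stop 2 → stop 5 → Hub costs 52.
Optimal: Hub → stop 1 → stop 4 → stop 2 → stop 5 → stop 3 → Hub costs 46 (by enumerating all 60 distinct tours).
Excess = 52 − 46 = 6.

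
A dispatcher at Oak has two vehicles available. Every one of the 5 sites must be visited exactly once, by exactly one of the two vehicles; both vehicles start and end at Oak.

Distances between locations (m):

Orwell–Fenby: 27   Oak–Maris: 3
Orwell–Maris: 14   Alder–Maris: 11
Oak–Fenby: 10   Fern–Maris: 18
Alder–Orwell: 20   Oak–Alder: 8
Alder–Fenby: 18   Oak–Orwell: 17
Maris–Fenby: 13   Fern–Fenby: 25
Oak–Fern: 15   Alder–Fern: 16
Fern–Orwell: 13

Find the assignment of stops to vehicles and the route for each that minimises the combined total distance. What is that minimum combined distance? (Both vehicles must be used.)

Minimum combined distance: 74 m.

There are 2^4 − 1 = 15 ways to divide the 5 stops into two non-empty groups. For each, the best each vehicle can do is its own shortest tour through its group:
  {Alder} + {Fern, Orwell, Maris, Fenby}: 16 + 65 = 81
  {Fern} + {Alder, Orwell, Maris, Fenby}: 30 + 65 = 95
  {Alder, Fern} + {Orwell, Maris, Fenby}: 39 + 54 = 93
  {Orwell} + {Alder, Fern, Maris, Fenby}: 34 + 65 = 99
  {Alder, Orwell} + {Fern, Maris, Fenby}: 45 + 56 = 101
  {Fern, Orwell} + {Alder, Maris, Fenby}: 45 + 42 = 87
  … (15 splits in total)
  {Alder, Fern, Orwell, Maris} + {Fenby}: 54 + 20 = 74  ← best
Best: vehicle 1 Oak → Alder → Fern → Orwell → Maris → Oak = 54; vehicle 2 Oak → Fenby → Oak = 20; combined 74.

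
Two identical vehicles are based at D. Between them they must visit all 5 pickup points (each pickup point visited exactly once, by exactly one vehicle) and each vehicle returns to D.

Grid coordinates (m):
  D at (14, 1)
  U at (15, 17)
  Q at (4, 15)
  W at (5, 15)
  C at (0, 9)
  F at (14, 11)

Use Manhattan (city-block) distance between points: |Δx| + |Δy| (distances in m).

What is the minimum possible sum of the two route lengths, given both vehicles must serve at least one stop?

There are 2^4 − 1 = 15 ways to divide the 5 stops into two non-empty groups. For each, the best each vehicle can do is its own shortest tour through its group:
  {U} + {Q, W, C, F}: 34 + 56 = 90
  {Q} + {U, W, C, F}: 48 + 62 = 110
  {U, Q} + {W, C, F}: 54 + 56 = 110
  {W} + {U, Q, C, F}: 46 + 62 = 108
  {U, W} + {Q, C, F}: 52 + 56 = 108
  {Q, W} + {U, C, F}: 48 + 62 = 110
  … (15 splits in total)
  {U, Q, W, C} + {F}: 62 + 20 = 82  ← best
Best: vehicle 1 D → U → W → Q → C → D = 62; vehicle 2 D → F → D = 20; combined 82.

Minimum combined distance: 82 m.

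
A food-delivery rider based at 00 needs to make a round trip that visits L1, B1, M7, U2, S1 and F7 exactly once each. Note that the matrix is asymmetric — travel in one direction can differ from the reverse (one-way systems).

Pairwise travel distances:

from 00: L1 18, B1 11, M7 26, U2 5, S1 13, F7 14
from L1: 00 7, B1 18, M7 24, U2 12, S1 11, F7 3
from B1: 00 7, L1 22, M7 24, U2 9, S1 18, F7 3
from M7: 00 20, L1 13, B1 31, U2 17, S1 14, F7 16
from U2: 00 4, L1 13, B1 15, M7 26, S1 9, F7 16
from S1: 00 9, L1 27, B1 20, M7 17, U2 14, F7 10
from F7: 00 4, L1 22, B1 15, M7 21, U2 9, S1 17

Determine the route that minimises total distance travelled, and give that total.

00 → L1 → B1 → M7 → U2 → S1 → F7 → 00: 18+18+24+17+9+10+4 = 100
00 → L1 → B1 → M7 → U2 → F7 → S1 → 00: 18+18+24+17+16+17+9 = 119
00 → L1 → B1 → M7 → S1 → U2 → F7 → 00: 18+18+24+14+14+16+4 = 108
00 → L1 → B1 → M7 → S1 → F7 → U2 → 00: 18+18+24+14+10+9+4 = 97
00 → L1 → B1 → M7 → F7 → U2 → S1 → 00: 18+18+24+16+9+9+9 = 103
00 → L1 → B1 → M7 → F7 → S1 → U2 → 00: 18+18+24+16+17+14+4 = 111
00 → L1 → B1 → U2 → M7 → S1 → F7 → 00: 18+18+9+26+14+10+4 = 99
00 → L1 → B1 → U2 → M7 → F7 → S1 → 00: 18+18+9+26+16+17+9 = 113
… (712 more)
00 → B1 → U2 → S1 → M7 → L1 → F7 → 00: 11+9+9+17+13+3+4 = 66  ← best
The minimum is 66.
One optimal route: 00 → B1 → U2 → S1 → M7 → L1 → F7 → 00.

Minimum total distance: 66.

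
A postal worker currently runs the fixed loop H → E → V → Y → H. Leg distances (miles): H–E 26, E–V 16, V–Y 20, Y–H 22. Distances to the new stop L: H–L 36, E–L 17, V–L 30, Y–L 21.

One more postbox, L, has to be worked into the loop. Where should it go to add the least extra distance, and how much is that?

Minimum extra distance: 27 miles, inserting L between H and E.

Insertion cost between consecutive stops i–j is d(i,L) + d(L,j) − d(i,j):
  between H and E: 36 + 17 − 26 = 27
  between E and V: 17 + 30 − 16 = 31
  between V and Y: 30 + 21 − 20 = 31
  between Y and H: 21 + 36 − 22 = 35
Cheapest insertion is between H and E, adding 27.
New total = 84 + 27 = 111.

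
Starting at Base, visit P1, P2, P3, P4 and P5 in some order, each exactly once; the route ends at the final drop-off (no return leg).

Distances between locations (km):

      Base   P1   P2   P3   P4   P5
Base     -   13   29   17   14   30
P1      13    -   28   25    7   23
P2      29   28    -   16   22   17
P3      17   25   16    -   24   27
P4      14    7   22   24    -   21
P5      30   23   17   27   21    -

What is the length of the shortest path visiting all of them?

There are 5! = 120 possible orderings.
Base - P1 - P2 - P3 - P4 - P5: 13+28+16+24+21 = 102
Base - P1 - P2 - P3 - P5 - P4: 13+28+16+27+21 = 105
Base - P1 - P2 - P4 - P3 - P5: 13+28+22+24+27 = 114
Base - P1 - P2 - P4 - P5 - P3: 13+28+22+21+27 = 111
Base - P1 - P2 - P5 - P3 - P4: 13+28+17+27+24 = 109
Base - P1 - P2 - P5 - P4 - P3: 13+28+17+21+24 = 103
Base - P1 - P3 - P2 - P4 - P5: 13+25+16+22+21 = 97
Base - P1 - P3 - P2 - P5 - P4: 13+25+16+17+21 = 92
Base - P1 - P3 - P4 - P2 - P5: 13+25+24+22+17 = 101
Base - P1 - P3 - P4 - P5 - P2: 13+25+24+21+17 = 100
Base - P1 - P3 - P5 - P2 - P4: 13+25+27+17+22 = 104
Base - P1 - P3 - P5 - P4 - P2: 13+25+27+21+22 = 108
Base - P1 - P4 - P2 - P3 - P5: 13+7+22+16+27 = 85
Base - P1 - P4 - P2 - P5 - P3: 13+7+22+17+27 = 86
… (106 more)
Base - P1 - P4 - P5 - P2 - P3: 13+7+21+17+16 = 74  ← best
The minimum is 74.
One shortest path: Base → P1 → P4 → P5 → P2 → P3.

Shortest open route: 74 km.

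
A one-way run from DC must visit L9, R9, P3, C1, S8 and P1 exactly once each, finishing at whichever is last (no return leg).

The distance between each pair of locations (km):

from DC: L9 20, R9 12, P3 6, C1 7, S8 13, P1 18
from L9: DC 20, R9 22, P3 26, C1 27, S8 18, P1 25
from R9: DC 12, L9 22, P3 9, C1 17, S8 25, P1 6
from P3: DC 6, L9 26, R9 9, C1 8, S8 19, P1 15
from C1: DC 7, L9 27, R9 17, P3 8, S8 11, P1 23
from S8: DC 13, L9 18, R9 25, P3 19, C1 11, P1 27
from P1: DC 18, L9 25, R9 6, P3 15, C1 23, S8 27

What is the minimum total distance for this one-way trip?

There are 6! = 720 possible orderings.
DC → L9 → R9 → P3 → C1 → S8 → P1: 20+22+9+8+11+27 = 97
DC → L9 → R9 → P3 → C1 → P1 → S8: 20+22+9+8+23+27 = 109
DC → L9 → R9 → P3 → S8 → C1 → P1: 20+22+9+19+11+23 = 104
DC → L9 → R9 → P3 → S8 → P1 → C1: 20+22+9+19+27+23 = 120
DC → L9 → R9 → P3 → P1 → C1 → S8: 20+22+9+15+23+11 = 100
DC → L9 → R9 → P3 → P1 → S8 → C1: 20+22+9+15+27+11 = 104
DC → L9 → R9 → C1 → P3 → S8 → P1: 20+22+17+8+19+27 = 113
DC → L9 → R9 → C1 → P3 → P1 → S8: 20+22+17+8+15+27 = 109
… (712 more)
DC → R9 → P1 → P3 → C1 → S8 → L9: 12+6+15+8+11+18 = 70  ← best
The minimum is 70.
One shortest path: DC → R9 → P1 → P3 → C1 → S8 → L9.

Shortest open route: 70 km.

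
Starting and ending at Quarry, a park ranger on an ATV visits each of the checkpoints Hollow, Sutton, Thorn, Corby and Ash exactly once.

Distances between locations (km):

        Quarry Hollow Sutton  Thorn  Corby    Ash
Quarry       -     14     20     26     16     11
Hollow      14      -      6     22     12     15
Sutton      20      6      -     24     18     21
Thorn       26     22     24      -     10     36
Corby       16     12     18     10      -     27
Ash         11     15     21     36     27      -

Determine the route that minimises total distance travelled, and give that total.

Shortest round trip = 82 km.

There are 60 distinct closed tours to check (reversals are equivalent).
Quarry - Hollow - Sutton - Thorn - Corby - Ash - Quarry: 14+6+24+10+27+11 = 92
Quarry - Hollow - Sutton - Thorn - Ash - Corby - Quarry: 14+6+24+36+27+16 = 123
Quarry - Hollow - Sutton - Corby - Thorn - Ash - Quarry: 14+6+18+10+36+11 = 95
Quarry - Hollow - Sutton - Corby - Ash - Thorn - Quarry: 14+6+18+27+36+26 = 127
Quarry - Hollow - Sutton - Ash - Thorn - Corby - Quarry: 14+6+21+36+10+16 = 103
Quarry - Hollow - Sutton - Ash - Corby - Thorn - Quarry: 14+6+21+27+10+26 = 104
Quarry - Hollow - Thorn - Sutton - Corby - Ash - Quarry: 14+22+24+18+27+11 = 116
Quarry - Hollow - Thorn - Sutton - Ash - Corby - Quarry: 14+22+24+21+27+16 = 124
Quarry - Hollow - Thorn - Corby - Sutton - Ash - Quarry: 14+22+10+18+21+11 = 96
Quarry - Hollow - Thorn - Corby - Ash - Sutton - Quarry: 14+22+10+27+21+20 = 114
Quarry - Hollow - Thorn - Ash - Sutton - Corby - Quarry: 14+22+36+21+18+16 = 127
Quarry - Hollow - Thorn - Ash - Corby - Sutton - Quarry: 14+22+36+27+18+20 = 137
Quarry - Hollow - Corby - Sutton - Thorn - Ash - Quarry: 14+12+18+24+36+11 = 115
Quarry - Hollow - Corby - Sutton - Ash - Thorn - Quarry: 14+12+18+21+36+26 = 127
… (46 more)
Quarry - Corby - Thorn - Sutton - Hollow - Ash - Quarry: 16+10+24+6+15+11 = 82  ← best
The minimum is 82.
One optimal route: Quarry → Corby → Thorn → Sutton → Hollow → Ash → Quarry (or its reverse).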